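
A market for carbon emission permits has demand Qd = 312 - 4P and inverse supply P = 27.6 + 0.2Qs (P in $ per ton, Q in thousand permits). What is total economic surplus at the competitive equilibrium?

Inverting to quantity form: Qs = -138 + 5P.
At equilibrium Qd = Qs, so 312 - 4P = -138 + 5P; collecting terms, 450 = 9P and P* = 50.
From the demand curve, Q* = 312 - 4(50) = 112.
Demand choke price = 78; supply choke price = 27.6. CS = ½(78 - 50)(112) = 1568; PS = ½(50 - 27.6)(112) = 1254.4. Total surplus = 2822.4.

Total surplus = 2822.4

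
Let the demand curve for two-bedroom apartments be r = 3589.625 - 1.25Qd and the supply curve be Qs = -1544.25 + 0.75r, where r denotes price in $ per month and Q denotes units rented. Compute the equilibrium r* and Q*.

Solving each curve for Q: Qd = 2871.7 - 0.8r.
Set Qd = Qs: 2871.7 - 0.8r = -1544.25 + 0.75r, so 4415.95 = 1.55r and r* = 2849.
Then Q* = 2871.7 - 0.8(2849) = 592.5.

r* = 2849, Q* = 592.5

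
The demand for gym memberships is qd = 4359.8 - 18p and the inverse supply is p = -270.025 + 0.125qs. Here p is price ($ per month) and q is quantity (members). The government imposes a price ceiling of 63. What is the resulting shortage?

In direct form, qs = 2160.2 + 8p.
At p = 63: qd = 3225.8 and qs = 2664.2.
Shortage = qd - qs = 3225.8 - 2664.2 = 561.6.

Shortage = 561.6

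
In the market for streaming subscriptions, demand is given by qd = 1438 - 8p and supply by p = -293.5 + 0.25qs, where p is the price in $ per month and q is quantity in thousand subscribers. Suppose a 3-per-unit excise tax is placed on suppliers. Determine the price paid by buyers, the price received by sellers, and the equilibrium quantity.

p_b = 23, p_s = 20, q = 1254

Inverting to quantity form: qs = 1174 + 4p.
With a tax of 3 on suppliers, they supply based on the net price p_s = p_b - 3, so qs = 1162 + 4p_b.
Market clearing requires 1438 - 8p_b = 1162 + 4p_b; hence 276 = 12p_b and p_b = 23.
Then p_s = 23 - 3 = 20 and q = 1438 - 8(23) = 1254.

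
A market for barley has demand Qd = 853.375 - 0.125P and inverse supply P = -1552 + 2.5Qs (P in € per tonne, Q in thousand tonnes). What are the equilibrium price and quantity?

Inverting to quantity form: Qs = 620.8 + 0.4P.
The market clears where 853.375 - 0.125P = 620.8 + 0.4P. Rearranging, 0.525P = 232.575, hence P* = 443.
From the demand curve, Q* = 853.375 - 0.125(443) = 798.

P* = 443, Q* = 798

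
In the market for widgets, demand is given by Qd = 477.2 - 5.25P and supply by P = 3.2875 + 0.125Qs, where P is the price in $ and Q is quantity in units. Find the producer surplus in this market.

Solving each curve for Q: Qs = -26.3 + 8P.
Set Qd = Qs: 477.2 - 5.25P = -26.3 + 8P, so 503.5 = 13.25P and P* = 38.
Plugging P* into demand: Q* = 477.2 - 5.25(38) = 277.7.
Supply choke price (Qs = 0): P = 3.2875. Producer surplus = ½ × (38 - 3.2875) × 277.7 = 4819.830625.

Producer surplus = 4819.830625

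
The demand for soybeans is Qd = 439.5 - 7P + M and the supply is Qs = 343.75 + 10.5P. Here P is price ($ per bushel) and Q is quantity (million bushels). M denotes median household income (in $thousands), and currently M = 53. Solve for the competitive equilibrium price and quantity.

P* = 8.5, Q* = 433

With M = 53, demand is Qd = 492.5 - 7P.
The market clears where 492.5 - 7P = 343.75 + 10.5P. Rearranging, 17.5P = 148.75, hence P* = 8.5.
Substitute back: Q* = 492.5 - 7(8.5) = 433.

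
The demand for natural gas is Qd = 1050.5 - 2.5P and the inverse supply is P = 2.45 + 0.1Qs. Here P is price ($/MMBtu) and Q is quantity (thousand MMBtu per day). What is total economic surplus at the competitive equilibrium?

In direct form, Qs = -24.5 + 10P.
Set Qd = Qs: 1050.5 - 2.5P = -24.5 + 10P, so 1075 = 12.5P and P* = 86.
Then Q* = 1050.5 - 2.5(86) = 835.5.
Demand choke price = 420.2; supply choke price = 2.45. CS = ½(420.2 - 86)(835.5) = 139612.05; PS = ½(86 - 2.45)(835.5) = 34903.0125. Total surplus = 174515.0625.

Total surplus = 174515.0625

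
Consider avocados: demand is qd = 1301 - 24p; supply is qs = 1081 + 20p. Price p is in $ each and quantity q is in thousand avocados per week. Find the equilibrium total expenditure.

Set qd = qs: 1301 - 24p = 1081 + 20p, so 220 = 44p and p* = 5.
Plugging p* into demand: q* = 1301 - 24(5) = 1181.
Total expenditure = p* × q* = 5 × 1181 = 5905.

Total expenditure = 5905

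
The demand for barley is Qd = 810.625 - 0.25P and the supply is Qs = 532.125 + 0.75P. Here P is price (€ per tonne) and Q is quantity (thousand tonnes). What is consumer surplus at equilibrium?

Set Qd = Qs: 810.625 - 0.25P = 532.125 + 0.75P, so 278.5 = P and P* = 278.5.
Plugging P* into demand: Q* = 810.625 - 0.25(278.5) = 741.
Demand choke price (Qd = 0): P = 810.625/0.25 = 3242.5. Consumer surplus = ½ × (3242.5 - 278.5) × 741 = 1098162.

Consumer surplus = 1098162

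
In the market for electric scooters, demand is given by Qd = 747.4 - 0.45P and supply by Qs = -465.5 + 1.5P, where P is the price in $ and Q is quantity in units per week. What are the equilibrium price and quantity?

Set Qd = Qs: 747.4 - 0.45P = -465.5 + 1.5P, so 1212.9 = 1.95P and P* = 622.
Plugging P* into demand: Q* = 747.4 - 0.45(622) = 467.5.

P* = 622, Q* = 467.5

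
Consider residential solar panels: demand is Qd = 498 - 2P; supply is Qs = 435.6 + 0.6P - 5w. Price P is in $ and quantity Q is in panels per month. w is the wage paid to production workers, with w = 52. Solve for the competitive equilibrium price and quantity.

P* = 124, Q* = 250

With w = 52, supply is Qs = 175.6 + 0.6P.
At equilibrium Qd = Qs, so 498 - 2P = 175.6 + 0.6P; collecting terms, 322.4 = 2.6P and P* = 124.
From the demand curve, Q* = 498 - 2(124) = 250.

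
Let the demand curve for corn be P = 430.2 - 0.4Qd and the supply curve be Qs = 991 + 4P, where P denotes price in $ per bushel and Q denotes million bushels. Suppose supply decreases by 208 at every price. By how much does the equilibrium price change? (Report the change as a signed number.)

Rewriting in direct form: Qd = 1075.5 - 2.5P.
At equilibrium Qd = Qs, so 1075.5 - 2.5P = 991 + 4P; collecting terms, 84.5 = 6.5P and P* = 13.
From the demand curve, Q* = 1075.5 - 2.5(13) = 1043.
After the shift, supply is Qs = 783 + 4P.
Re-solving, 6.5P = 292.5 gives P = 45 and Q = 963.
ΔP = 45 - 13 = 32.

ΔP = 32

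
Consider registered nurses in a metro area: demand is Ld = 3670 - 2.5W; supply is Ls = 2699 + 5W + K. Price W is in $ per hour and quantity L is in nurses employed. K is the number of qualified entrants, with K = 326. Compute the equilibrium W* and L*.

With K = 326, supply is Ls = 3025 + 5W.
Set Ld = Ls: 3670 - 2.5W = 3025 + 5W, so 645 = 7.5W and W* = 86.
Substitute back: L* = 3670 - 2.5(86) = 3455.

W* = 86, L* = 3455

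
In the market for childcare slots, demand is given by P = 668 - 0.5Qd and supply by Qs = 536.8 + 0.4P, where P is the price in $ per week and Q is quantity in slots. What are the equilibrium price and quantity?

In direct form, Qd = 1336 - 2P.
Equating demand and supply, 1336 - 2P = 536.8 + 0.4P gives 2.4P = 799.2, so P* = 333.
Substitute back: Q* = 1336 - 2(333) = 670.

P* = 333, Q* = 670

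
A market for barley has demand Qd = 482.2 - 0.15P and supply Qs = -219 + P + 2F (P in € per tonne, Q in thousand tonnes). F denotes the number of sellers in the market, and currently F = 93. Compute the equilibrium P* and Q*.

With F = 93, supply is Qs = -33 + P.
Equating demand and supply, 482.2 - 0.15P = -33 + P gives 1.15P = 515.2, so P* = 448.
From the demand curve, Q* = 482.2 - 0.15(448) = 415.

P* = 448, Q* = 415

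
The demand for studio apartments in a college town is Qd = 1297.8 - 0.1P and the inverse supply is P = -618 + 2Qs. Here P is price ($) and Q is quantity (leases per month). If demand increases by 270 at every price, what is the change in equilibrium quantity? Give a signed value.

Rewriting in direct form: Qs = 309 + 0.5P.
Equating demand and supply, 1297.8 - 0.1P = 309 + 0.5P gives 0.6P = 988.8, so P* = 1648.
Substitute back: Q* = 1297.8 - 0.1(1648) = 1133.
After the shift, demand is Qd = 1567.8 - 0.1P.
The new intersection has 1258.8 = 0.6P, i.e. P = 2098, Q = 1358.
ΔQ = 1358 - 1133 = 225.

ΔQ = 225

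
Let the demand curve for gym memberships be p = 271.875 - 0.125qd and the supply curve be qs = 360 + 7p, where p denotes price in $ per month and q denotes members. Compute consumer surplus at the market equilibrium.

Inverting to quantity form: qd = 2175 - 8p.
At equilibrium qd = qs, so 2175 - 8p = 360 + 7p; collecting terms, 1815 = 15p and p* = 121.
Substitute back: q* = 2175 - 8(121) = 1207.
Demand choke price (qd = 0): p = 2175/8 = 271.875. Consumer surplus = ½ × (271.875 - 121) × 1207 = 91053.0625.

Consumer surplus = 91053.0625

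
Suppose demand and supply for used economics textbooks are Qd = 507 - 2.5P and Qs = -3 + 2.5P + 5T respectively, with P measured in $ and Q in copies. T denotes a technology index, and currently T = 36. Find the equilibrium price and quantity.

With T = 36, supply is Qs = 177 + 2.5P.
The market clears where 507 - 2.5P = 177 + 2.5P. Rearranging, 5P = 330, hence P* = 66.
Substitute back: Q* = 507 - 2.5(66) = 342.

P* = 66, Q* = 342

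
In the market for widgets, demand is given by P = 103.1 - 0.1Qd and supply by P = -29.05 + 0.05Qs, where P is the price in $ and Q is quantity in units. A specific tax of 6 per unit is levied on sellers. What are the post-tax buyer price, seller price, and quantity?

P_b = 19, P_s = 13, Q = 841

In direct form, Qd = 1031 - 10P and Qs = 581 + 20P.
With a tax of 6 on sellers, they supply based on the net price P_s = P_b - 6, so Qs = 461 + 20P_b.
Equate demand and the shifted supply: 1031 - 10P_b = 461 + 20P_b, giving 30P_b = 570, so P_b = 19.
So P_s = 13 and the quantity traded is Q = 1031 - 10(19) = 841.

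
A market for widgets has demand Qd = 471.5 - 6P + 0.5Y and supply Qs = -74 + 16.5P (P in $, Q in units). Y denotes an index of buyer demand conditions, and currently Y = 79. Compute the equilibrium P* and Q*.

With Y = 79, demand is Qd = 511 - 6P.
The market clears where 511 - 6P = -74 + 16.5P. Rearranging, 22.5P = 585, hence P* = 26.
Plugging P* into demand: Q* = 511 - 6(26) = 355.

P* = 26, Q* = 355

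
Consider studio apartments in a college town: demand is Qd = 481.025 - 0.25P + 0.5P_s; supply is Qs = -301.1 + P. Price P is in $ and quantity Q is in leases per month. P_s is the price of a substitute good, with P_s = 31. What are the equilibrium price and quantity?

P* = 638.1, Q* = 337

With P_s = 31, demand is Qd = 496.525 - 0.25P.
Equating demand and supply, 496.525 - 0.25P = -301.1 + P gives 1.25P = 797.625, so P* = 638.1.
Then Q* = 496.525 - 0.25(638.1) = 337.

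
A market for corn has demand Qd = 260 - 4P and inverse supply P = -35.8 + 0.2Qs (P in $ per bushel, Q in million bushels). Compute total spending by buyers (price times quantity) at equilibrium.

Total spending by buyers = 2016

Solving each curve for Q: Qs = 179 + 5P.
Equating demand and supply, 260 - 4P = 179 + 5P gives 9P = 81, so P* = 9.
Substitute back: Q* = 260 - 4(9) = 224.
Total spending by buyers = P* × Q* = 9 × 224 = 2016.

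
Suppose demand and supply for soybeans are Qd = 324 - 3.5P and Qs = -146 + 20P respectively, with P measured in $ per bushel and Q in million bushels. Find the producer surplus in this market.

The market clears where 324 - 3.5P = -146 + 20P. Rearranging, 23.5P = 470, hence P* = 20.
Then Q* = 324 - 3.5(20) = 254.
Supply choke price (Qs = 0): P = 7.3. Producer surplus = ½ × (20 - 7.3) × 254 = 1612.9.

Producer surplus = 1612.9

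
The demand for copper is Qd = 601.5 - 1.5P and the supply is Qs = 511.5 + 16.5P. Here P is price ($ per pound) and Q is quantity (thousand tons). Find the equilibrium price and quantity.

P* = 5, Q* = 594

At equilibrium Qd = Qs, so 601.5 - 1.5P = 511.5 + 16.5P; collecting terms, 90 = 18P and P* = 5.
Substitute back: Q* = 601.5 - 1.5(5) = 594.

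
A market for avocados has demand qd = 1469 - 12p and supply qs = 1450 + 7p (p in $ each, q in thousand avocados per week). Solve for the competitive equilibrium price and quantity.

Equating demand and supply, 1469 - 12p = 1450 + 7p gives 19p = 19, so p* = 1.
From the demand curve, q* = 1469 - 12(1) = 1457.

p* = 1, q* = 1457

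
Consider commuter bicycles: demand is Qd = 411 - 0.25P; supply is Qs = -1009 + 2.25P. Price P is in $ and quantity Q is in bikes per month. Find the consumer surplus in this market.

The market clears where 411 - 0.25P = -1009 + 2.25P. Rearranging, 2.5P = 1420, hence P* = 568.
From the demand curve, Q* = 411 - 0.25(568) = 269.
Demand choke price (Qd = 0): P = 411/0.25 = 1644. Consumer surplus = ½ × (1644 - 568) × 269 = 144722.

Consumer surplus = 144722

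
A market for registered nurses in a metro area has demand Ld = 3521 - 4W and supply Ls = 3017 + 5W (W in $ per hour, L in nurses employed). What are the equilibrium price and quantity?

W* = 56, L* = 3297

Equating demand and supply, 3521 - 4W = 3017 + 5W gives 9W = 504, so W* = 56.
Then L* = 3521 - 4(56) = 3297.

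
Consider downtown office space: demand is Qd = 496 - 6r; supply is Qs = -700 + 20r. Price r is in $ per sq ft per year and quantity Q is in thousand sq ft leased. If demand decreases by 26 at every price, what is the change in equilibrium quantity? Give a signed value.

Set Qd = Qs: 496 - 6r = -700 + 20r, so 1196 = 26r and r* = 46.
Substitute back: Q* = 496 - 6(46) = 220.
After the shift, demand is Qd = 470 - 6r.
Re-solving, 26r = 1170 gives r = 45 and Q = 200.
ΔQ = 200 - 220 = -20.

ΔQ = -20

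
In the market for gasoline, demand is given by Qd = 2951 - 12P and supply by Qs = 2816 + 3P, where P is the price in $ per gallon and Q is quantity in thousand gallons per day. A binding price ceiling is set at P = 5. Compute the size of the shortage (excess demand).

Shortage = 60

At P = 5: Qd = 2891 and Qs = 2831.
Shortage = Qd - Qs = 2891 - 2831 = 60.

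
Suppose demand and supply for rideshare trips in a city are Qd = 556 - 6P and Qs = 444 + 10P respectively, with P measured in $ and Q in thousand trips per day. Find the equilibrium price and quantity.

At equilibrium Qd = Qs, so 556 - 6P = 444 + 10P; collecting terms, 112 = 16P and P* = 7.
Then Q* = 556 - 6(7) = 514.

P* = 7, Q* = 514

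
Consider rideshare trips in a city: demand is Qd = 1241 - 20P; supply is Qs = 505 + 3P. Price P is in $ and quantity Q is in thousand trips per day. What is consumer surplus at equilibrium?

At equilibrium Qd = Qs, so 1241 - 20P = 505 + 3P; collecting terms, 736 = 23P and P* = 32.
Then Q* = 1241 - 20(32) = 601.
Demand choke price (Qd = 0): P = 1241/20 = 62.05. Consumer surplus = ½ × (62.05 - 32) × 601 = 9030.025.

Consumer surplus = 9030.025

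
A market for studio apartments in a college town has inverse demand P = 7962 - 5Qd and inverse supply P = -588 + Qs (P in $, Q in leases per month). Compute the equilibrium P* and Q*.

P* = 837, Q* = 1425

In direct form, Qd = 1592.4 - 0.2P and Qs = 588 + P.
Set Qd = Qs: 1592.4 - 0.2P = 588 + P, so 1004.4 = 1.2P and P* = 837.
Plugging P* into demand: Q* = 1592.4 - 0.2(837) = 1425.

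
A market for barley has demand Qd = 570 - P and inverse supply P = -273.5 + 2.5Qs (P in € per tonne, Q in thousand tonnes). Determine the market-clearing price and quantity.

P* = 329, Q* = 241

In direct form, Qs = 109.4 + 0.4P.
Equating demand and supply, 570 - P = 109.4 + 0.4P gives 1.4P = 460.6, so P* = 329.
Plugging P* into demand: Q* = 570 - 329 = 241.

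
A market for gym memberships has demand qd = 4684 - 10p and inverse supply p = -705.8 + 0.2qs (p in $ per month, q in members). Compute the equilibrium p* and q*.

p* = 77, q* = 3914

Solving each curve for q: qs = 3529 + 5p.
At equilibrium qd = qs, so 4684 - 10p = 3529 + 5p; collecting terms, 1155 = 15p and p* = 77.
From the demand curve, q* = 4684 - 10(77) = 3914.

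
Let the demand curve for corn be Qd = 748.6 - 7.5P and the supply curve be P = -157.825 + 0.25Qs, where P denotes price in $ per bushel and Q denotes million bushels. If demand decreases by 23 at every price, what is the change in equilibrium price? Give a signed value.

Inverting to quantity form: Qs = 631.3 + 4P.
At equilibrium Qd = Qs, so 748.6 - 7.5P = 631.3 + 4P; collecting terms, 117.3 = 11.5P and P* = 10.2.
Then Q* = 748.6 - 7.5(10.2) = 672.1.
After the shift, demand is Qd = 725.6 - 7.5P.
New equilibrium: 94.3 = 11.5P, so P = 8.2 and Q = 664.1.
ΔP = 8.2 - 10.2 = -2.

ΔP = -2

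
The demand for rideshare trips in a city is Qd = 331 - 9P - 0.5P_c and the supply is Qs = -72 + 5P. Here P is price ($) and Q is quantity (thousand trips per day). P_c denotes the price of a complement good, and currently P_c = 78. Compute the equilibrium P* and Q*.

P* = 26, Q* = 58

With P_c = 78, demand is Qd = 292 - 9P.
Set Qd = Qs: 292 - 9P = -72 + 5P, so 364 = 14P and P* = 26.
Plugging P* into demand: Q* = 292 - 9(26) = 58.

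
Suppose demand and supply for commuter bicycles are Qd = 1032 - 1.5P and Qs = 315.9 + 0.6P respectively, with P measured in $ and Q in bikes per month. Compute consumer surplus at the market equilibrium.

Consumer surplus = 90306.75

The market clears where 1032 - 1.5P = 315.9 + 0.6P. Rearranging, 2.1P = 716.1, hence P* = 341.
From the demand curve, Q* = 1032 - 1.5(341) = 520.5.
Demand choke price (Qd = 0): P = 1032/1.5 = 688. Consumer surplus = ½ × (688 - 341) × 520.5 = 90306.75.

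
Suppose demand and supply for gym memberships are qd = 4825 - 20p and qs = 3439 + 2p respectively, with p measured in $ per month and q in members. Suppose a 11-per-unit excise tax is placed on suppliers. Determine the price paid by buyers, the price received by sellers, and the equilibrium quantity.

p_b = 64, p_s = 53, q = 3545

The tax drives a wedge p_b - p_s = 11. Substituting p_s = p_b - 11 into supply: qs = 3417 + 2p_b.
Set qd = qs: 4825 - 20p_b = 3417 + 2p_b, so 1408 = 22p_b and p_b = 64.
So p_s = 53 and the quantity traded is q = 4825 - 20(64) = 3545.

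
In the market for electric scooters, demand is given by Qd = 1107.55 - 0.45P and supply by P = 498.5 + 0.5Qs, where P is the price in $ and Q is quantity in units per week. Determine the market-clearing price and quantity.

P* = 859, Q* = 721

Solving each curve for Q: Qs = -997 + 2P.
Set Qd = Qs: 1107.55 - 0.45P = -997 + 2P, so 2104.55 = 2.45P and P* = 859.
Plugging P* into demand: Q* = 1107.55 - 0.45(859) = 721.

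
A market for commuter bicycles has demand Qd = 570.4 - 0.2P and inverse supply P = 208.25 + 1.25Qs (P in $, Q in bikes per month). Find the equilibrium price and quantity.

P* = 737, Q* = 423

In direct form, Qs = -166.6 + 0.8P.
The market clears where 570.4 - 0.2P = -166.6 + 0.8P. Rearranging, P = 737, hence P* = 737.
Plugging P* into demand: Q* = 570.4 - 0.2(737) = 423.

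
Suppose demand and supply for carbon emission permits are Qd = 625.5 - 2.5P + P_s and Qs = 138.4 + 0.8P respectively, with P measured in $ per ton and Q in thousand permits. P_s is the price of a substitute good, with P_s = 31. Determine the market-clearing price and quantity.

With P_s = 31, demand is Qd = 656.5 - 2.5P.
Equating demand and supply, 656.5 - 2.5P = 138.4 + 0.8P gives 3.3P = 518.1, so P* = 157.
From the demand curve, Q* = 656.5 - 2.5(157) = 264.

P* = 157, Q* = 264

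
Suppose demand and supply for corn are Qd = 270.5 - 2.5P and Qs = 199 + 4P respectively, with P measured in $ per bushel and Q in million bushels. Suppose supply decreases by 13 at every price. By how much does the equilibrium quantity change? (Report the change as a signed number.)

Equating demand and supply, 270.5 - 2.5P = 199 + 4P gives 6.5P = 71.5, so P* = 11.
Substitute back: Q* = 270.5 - 2.5(11) = 243.
After the shift, supply is Qs = 186 + 4P.
New equilibrium: 84.5 = 6.5P, so P = 13 and Q = 238.
ΔQ = 238 - 243 = -5.

ΔQ = -5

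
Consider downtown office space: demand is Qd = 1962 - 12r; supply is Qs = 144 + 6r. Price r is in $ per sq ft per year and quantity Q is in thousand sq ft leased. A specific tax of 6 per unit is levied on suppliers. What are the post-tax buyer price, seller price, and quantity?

r_b = 103, r_s = 97, Q = 726

Suppliers keep r_s = r_b - 6 per unit, so supply in terms of the buyer price is Qs = 108 + 6r_b.
Market clearing requires 1962 - 12r_b = 108 + 6r_b; hence 1854 = 18r_b and r_b = 103.
Then r_s = 103 - 6 = 97 and Q = 1962 - 12(103) = 726.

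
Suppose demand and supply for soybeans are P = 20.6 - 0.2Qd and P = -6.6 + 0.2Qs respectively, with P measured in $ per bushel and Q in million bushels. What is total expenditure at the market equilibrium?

Total expenditure = 476

Inverting to quantity form: Qd = 103 - 5P and Qs = 33 + 5P.
Set Qd = Qs: 103 - 5P = 33 + 5P, so 70 = 10P and P* = 7.
From the demand curve, Q* = 103 - 5(7) = 68.
Total expenditure = P* × Q* = 7 × 68 = 476.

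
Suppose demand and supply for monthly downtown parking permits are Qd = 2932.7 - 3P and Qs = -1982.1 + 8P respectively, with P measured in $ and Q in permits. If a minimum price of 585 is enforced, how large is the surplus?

Surplus = 1520.2

At P = 585: Qd = 1177.7 and Qs = 2697.9.
Surplus = Qs - Qd = 2697.9 - 1177.7 = 1520.2.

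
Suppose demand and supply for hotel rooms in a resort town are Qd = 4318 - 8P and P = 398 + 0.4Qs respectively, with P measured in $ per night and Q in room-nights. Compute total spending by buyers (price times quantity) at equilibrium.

Total spending by buyers = 136620

Rewriting in direct form: Qs = -995 + 2.5P.
The market clears where 4318 - 8P = -995 + 2.5P. Rearranging, 10.5P = 5313, hence P* = 506.
Substitute back: Q* = 4318 - 8(506) = 270.
Total spending by buyers = P* × Q* = 506 × 270 = 136620.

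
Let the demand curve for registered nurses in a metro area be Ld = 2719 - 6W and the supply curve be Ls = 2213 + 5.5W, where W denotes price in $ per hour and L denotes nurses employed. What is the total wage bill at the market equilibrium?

At equilibrium Ld = Ls, so 2719 - 6W = 2213 + 5.5W; collecting terms, 506 = 11.5W and W* = 44.
Plugging W* into demand: L* = 2719 - 6(44) = 2455.
The total wage bill = W* × L* = 44 × 2455 = 108020.

The total wage bill = 108020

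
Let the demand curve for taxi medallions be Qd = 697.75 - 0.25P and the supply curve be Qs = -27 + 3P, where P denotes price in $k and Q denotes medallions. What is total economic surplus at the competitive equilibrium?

Total surplus = 893022

Set Qd = Qs: 697.75 - 0.25P = -27 + 3P, so 724.75 = 3.25P and P* = 223.
Substitute back: Q* = 697.75 - 0.25(223) = 642.
Demand choke price = 2791; supply choke price = 9. CS = ½(2791 - 223)(642) = 824328; PS = ½(223 - 9)(642) = 68694. Total surplus = 893022.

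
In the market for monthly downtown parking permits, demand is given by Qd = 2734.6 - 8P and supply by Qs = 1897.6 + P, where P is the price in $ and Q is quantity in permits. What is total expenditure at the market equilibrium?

Equating demand and supply, 2734.6 - 8P = 1897.6 + P gives 9P = 837, so P* = 93.
Then Q* = 2734.6 - 8(93) = 1990.6.
Total expenditure = P* × Q* = 93 × 1990.6 = 185125.8.

Total expenditure = 185125.8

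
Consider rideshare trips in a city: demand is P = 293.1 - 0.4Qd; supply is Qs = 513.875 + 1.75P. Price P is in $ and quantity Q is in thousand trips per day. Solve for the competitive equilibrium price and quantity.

Inverting to quantity form: Qd = 732.75 - 2.5P.
The market clears where 732.75 - 2.5P = 513.875 + 1.75P. Rearranging, 4.25P = 218.875, hence P* = 51.5.
Substitute back: Q* = 732.75 - 2.5(51.5) = 604.

P* = 51.5, Q* = 604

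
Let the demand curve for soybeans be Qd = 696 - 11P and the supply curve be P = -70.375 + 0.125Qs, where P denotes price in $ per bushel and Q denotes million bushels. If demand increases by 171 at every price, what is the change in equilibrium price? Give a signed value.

ΔP = 9

Inverting to quantity form: Qs = 563 + 8P.
Set Qd = Qs: 696 - 11P = 563 + 8P, so 133 = 19P and P* = 7.
Plugging P* into demand: Q* = 696 - 11(7) = 619.
After the shift, demand is Qd = 867 - 11P.
The new intersection has 304 = 19P, i.e. P = 16, Q = 691.
ΔP = 16 - 7 = 9.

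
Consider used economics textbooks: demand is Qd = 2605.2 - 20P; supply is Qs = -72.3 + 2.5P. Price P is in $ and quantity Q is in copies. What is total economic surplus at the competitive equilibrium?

Set Qd = Qs: 2605.2 - 20P = -72.3 + 2.5P, so 2677.5 = 22.5P and P* = 119.
From the demand curve, Q* = 2605.2 - 20(119) = 225.2.
Demand choke price = 130.26; supply choke price = 28.92. CS = ½(130.26 - 119)(225.2) = 1267.876; PS = ½(119 - 28.92)(225.2) = 10143.008. Total surplus = 11410.884.

Total surplus = 11410.884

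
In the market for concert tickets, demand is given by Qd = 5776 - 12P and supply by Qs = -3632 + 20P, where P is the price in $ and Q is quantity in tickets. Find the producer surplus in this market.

The market clears where 5776 - 12P = -3632 + 20P. Rearranging, 32P = 9408, hence P* = 294.
Substitute back: Q* = 5776 - 12(294) = 2248.
Supply choke price (Qs = 0): P = 181.6. Producer surplus = ½ × (294 - 181.6) × 2248 = 126337.6.

Producer surplus = 126337.6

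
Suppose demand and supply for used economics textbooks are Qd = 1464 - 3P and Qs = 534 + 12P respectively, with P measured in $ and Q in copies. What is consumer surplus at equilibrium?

Consumer surplus = 272214

Equating demand and supply, 1464 - 3P = 534 + 12P gives 15P = 930, so P* = 62.
Substitute back: Q* = 1464 - 3(62) = 1278.
Demand choke price (Qd = 0): P = 1464/3 = 488. Consumer surplus = ½ × (488 - 62) × 1278 = 272214.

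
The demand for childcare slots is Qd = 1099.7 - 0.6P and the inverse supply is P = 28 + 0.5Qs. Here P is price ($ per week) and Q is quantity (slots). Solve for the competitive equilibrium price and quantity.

P* = 444.5, Q* = 833

Rewriting in direct form: Qs = -56 + 2P.
The market clears where 1099.7 - 0.6P = -56 + 2P. Rearranging, 2.6P = 1155.7, hence P* = 444.5.
Substitute back: Q* = 1099.7 - 0.6(444.5) = 833.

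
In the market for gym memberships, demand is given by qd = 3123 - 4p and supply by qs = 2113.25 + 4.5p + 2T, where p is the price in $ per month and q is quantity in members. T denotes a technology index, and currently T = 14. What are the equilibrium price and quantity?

p* = 115.5, q* = 2661

With T = 14, supply is qs = 2141.25 + 4.5p.
At equilibrium qd = qs, so 3123 - 4p = 2141.25 + 4.5p; collecting terms, 981.75 = 8.5p and p* = 115.5.
From the demand curve, q* = 3123 - 4(115.5) = 2661.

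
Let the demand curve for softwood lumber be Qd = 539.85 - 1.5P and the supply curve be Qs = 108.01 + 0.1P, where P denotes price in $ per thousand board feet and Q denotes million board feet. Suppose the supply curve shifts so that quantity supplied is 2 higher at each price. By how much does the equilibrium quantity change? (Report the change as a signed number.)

ΔQ = 1.875

Equating demand and supply, 539.85 - 1.5P = 108.01 + 0.1P gives 1.6P = 431.84, so P* = 269.9.
Then Q* = 539.85 - 1.5(269.9) = 135.
After the shift, supply is Qs = 110.01 + 0.1P.
New equilibrium: 429.84 = 1.6P, so P = 268.65 and Q = 136.875.
ΔQ = 136.875 - 135 = 1.875.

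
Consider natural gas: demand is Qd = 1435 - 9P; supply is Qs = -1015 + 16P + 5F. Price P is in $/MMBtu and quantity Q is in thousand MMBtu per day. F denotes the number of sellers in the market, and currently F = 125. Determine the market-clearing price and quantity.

With F = 125, supply is Qs = -390 + 16P.
Set Qd = Qs: 1435 - 9P = -390 + 16P, so 1825 = 25P and P* = 73.
Substitute back: Q* = 1435 - 9(73) = 778.

P* = 73, Q* = 778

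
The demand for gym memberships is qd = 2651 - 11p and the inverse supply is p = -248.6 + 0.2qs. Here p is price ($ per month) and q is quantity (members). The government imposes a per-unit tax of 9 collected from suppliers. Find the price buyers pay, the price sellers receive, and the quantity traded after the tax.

p_b = 90.8125, p_s = 81.8125, q = 1652.0625

Inverting to quantity form: qs = 1243 + 5p.
Suppliers keep p_s = p_b - 9 per unit, so supply in terms of the buyer price is qs = 1198 + 5p_b.
Market clearing requires 2651 - 11p_b = 1198 + 5p_b; hence 1453 = 16p_b and p_b = 90.8125.
So p_s = 81.8125 and the quantity traded is q = 2651 - 11(90.8125) = 1652.0625.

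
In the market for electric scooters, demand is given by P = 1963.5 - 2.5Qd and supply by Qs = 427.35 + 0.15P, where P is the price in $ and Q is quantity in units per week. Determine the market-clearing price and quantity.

P* = 651, Q* = 525

Rewriting in direct form: Qd = 785.4 - 0.4P.
The market clears where 785.4 - 0.4P = 427.35 + 0.15P. Rearranging, 0.55P = 358.05, hence P* = 651.
Plugging P* into demand: Q* = 785.4 - 0.4(651) = 525.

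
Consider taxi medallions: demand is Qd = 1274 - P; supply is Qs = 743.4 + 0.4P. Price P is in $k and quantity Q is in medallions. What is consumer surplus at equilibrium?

Consumer surplus = 400512.5

The market clears where 1274 - P = 743.4 + 0.4P. Rearranging, 1.4P = 530.6, hence P* = 379.
Then Q* = 1274 - 379 = 895.
Demand choke price (Qd = 0): P = 1274. Consumer surplus = ½ × (1274 - 379) × 895 = 400512.5.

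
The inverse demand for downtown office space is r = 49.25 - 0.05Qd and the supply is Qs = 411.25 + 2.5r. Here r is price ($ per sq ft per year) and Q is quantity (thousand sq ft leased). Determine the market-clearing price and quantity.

r* = 25.5, Q* = 475

Rewriting in direct form: Qd = 985 - 20r.
Equating demand and supply, 985 - 20r = 411.25 + 2.5r gives 22.5r = 573.75, so r* = 25.5.
From the demand curve, Q* = 985 - 20(25.5) = 475.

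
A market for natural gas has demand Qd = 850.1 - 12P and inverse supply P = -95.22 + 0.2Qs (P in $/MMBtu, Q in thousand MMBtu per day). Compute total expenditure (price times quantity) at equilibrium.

Total expenditure = 12894.2

In direct form, Qs = 476.1 + 5P.
Equating demand and supply, 850.1 - 12P = 476.1 + 5P gives 17P = 374, so P* = 22.
Substitute back: Q* = 850.1 - 12(22) = 586.1.
Total expenditure = P* × Q* = 22 × 586.1 = 12894.2.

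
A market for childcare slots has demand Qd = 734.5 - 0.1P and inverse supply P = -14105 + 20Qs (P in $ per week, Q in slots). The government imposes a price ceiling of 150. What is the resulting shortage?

Shortage = 6.75

Rewriting in direct form: Qs = 705.25 + 0.05P.
Evaluating both curves at the ceiling price 150 gives Qd = 719.5, Qs = 712.75.
Shortage = Qd - Qs = 719.5 - 712.75 = 6.75.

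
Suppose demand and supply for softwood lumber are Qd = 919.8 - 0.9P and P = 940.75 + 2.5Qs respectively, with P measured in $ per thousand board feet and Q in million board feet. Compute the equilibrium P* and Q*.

Rewriting in direct form: Qs = -376.3 + 0.4P.
The market clears where 919.8 - 0.9P = -376.3 + 0.4P. Rearranging, 1.3P = 1296.1, hence P* = 997.
Plugging P* into demand: Q* = 919.8 - 0.9(997) = 22.5.

P* = 997, Q* = 22.5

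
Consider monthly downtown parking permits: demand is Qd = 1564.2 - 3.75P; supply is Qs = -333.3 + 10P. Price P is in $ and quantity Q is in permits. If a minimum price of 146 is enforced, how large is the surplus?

At P = 146: Qd = 1016.7 and Qs = 1126.7.
Surplus = Qs - Qd = 1126.7 - 1016.7 = 110.

Surplus = 110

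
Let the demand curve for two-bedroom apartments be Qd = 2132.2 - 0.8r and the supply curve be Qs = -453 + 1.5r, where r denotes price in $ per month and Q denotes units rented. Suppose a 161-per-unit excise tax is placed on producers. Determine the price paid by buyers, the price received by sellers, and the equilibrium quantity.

With a tax of 161 on producers, they supply based on the net price r_s = r_b - 161, so Qs = -694.5 + 1.5r_b.
Equate demand and the shifted supply: 2132.2 - 0.8r_b = -694.5 + 1.5r_b, giving 2.3r_b = 2826.7, so r_b = 1229.
Then r_s = 1229 - 161 = 1068 and Q = 2132.2 - 0.8(1229) = 1149.

r_b = 1229, r_s = 1068, Q = 1149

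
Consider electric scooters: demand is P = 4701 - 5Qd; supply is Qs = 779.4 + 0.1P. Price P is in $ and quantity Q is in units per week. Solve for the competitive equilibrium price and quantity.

P* = 536, Q* = 833

Inverting to quantity form: Qd = 940.2 - 0.2P.
Equating demand and supply, 940.2 - 0.2P = 779.4 + 0.1P gives 0.3P = 160.8, so P* = 536.
Then Q* = 940.2 - 0.2(536) = 833.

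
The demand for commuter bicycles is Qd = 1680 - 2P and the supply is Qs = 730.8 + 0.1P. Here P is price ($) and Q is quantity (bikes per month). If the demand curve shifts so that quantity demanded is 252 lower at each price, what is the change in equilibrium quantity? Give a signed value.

ΔQ = -12

Set Qd = Qs: 1680 - 2P = 730.8 + 0.1P, so 949.2 = 2.1P and P* = 452.
From the demand curve, Q* = 1680 - 2(452) = 776.
After the shift, demand is Qd = 1428 - 2P.
The new intersection has 697.2 = 2.1P, i.e. P = 332, Q = 764.
ΔQ = 764 - 776 = -12.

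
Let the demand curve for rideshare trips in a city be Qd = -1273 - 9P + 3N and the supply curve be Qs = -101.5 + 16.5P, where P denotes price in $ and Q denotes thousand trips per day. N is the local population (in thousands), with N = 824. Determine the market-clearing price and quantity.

P* = 51, Q* = 740

With N = 824, demand is Qd = 1199 - 9P.
At equilibrium Qd = Qs, so 1199 - 9P = -101.5 + 16.5P; collecting terms, 1300.5 = 25.5P and P* = 51.
Substitute back: Q* = 1199 - 9(51) = 740.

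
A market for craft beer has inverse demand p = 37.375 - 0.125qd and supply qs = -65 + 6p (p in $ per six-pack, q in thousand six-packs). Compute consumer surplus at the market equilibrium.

Inverting to quantity form: qd = 299 - 8p.
At equilibrium qd = qs, so 299 - 8p = -65 + 6p; collecting terms, 364 = 14p and p* = 26.
Plugging p* into demand: q* = 299 - 8(26) = 91.
Demand choke price (qd = 0): p = 299/8 = 37.375. Consumer surplus = ½ × (37.375 - 26) × 91 = 517.5625.

Consumer surplus = 517.5625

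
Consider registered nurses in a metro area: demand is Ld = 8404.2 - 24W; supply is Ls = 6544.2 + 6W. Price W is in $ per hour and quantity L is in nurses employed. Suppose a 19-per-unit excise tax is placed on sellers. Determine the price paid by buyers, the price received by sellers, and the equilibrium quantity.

W_b = 65.8, W_s = 46.8, L = 6825

The tax drives a wedge W_b - W_s = 19. Substituting W_s = W_b - 19 into supply: Ls = 6430.2 + 6W_b.
Market clearing requires 8404.2 - 24W_b = 6430.2 + 6W_b; hence 1974 = 30W_b and W_b = 65.8.
So W_s = 46.8 and the quantity traded is L = 8404.2 - 24(65.8) = 6825.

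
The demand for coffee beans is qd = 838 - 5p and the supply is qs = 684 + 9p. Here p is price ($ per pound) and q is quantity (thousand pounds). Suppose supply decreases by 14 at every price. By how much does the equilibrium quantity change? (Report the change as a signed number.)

Δq = -5

Equating demand and supply, 838 - 5p = 684 + 9p gives 14p = 154, so p* = 11.
From the demand curve, q* = 838 - 5(11) = 783.
After the shift, supply is qs = 670 + 9p.
New equilibrium: 168 = 14p, so p = 12 and q = 778.
Δq = 778 - 783 = -5.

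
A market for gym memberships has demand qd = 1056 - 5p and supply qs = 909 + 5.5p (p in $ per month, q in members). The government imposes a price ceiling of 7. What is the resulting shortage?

Shortage = 73.5

With p fixed at 7, quantity demanded is 1021 and quantity supplied is 947.5.
Shortage = qd - qs = 1021 - 947.5 = 73.5.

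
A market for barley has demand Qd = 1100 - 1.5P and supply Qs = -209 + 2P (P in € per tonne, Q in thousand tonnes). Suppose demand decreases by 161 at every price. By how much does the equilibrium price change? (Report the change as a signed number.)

The market clears where 1100 - 1.5P = -209 + 2P. Rearranging, 3.5P = 1309, hence P* = 374.
From the demand curve, Q* = 1100 - 1.5(374) = 539.
After the shift, demand is Qd = 939 - 1.5P.
The new intersection has 1148 = 3.5P, i.e. P = 328, Q = 447.
ΔP = 328 - 374 = -46.

ΔP = -46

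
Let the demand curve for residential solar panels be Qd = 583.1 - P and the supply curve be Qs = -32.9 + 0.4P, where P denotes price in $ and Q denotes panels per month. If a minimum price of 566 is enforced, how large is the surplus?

At P = 566: Qd = 17.1 and Qs = 193.5.
Surplus = Qs - Qd = 193.5 - 17.1 = 176.4.

Surplus = 176.4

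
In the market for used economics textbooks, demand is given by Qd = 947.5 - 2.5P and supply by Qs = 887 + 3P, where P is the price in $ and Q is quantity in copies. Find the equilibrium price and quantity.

Set Qd = Qs: 947.5 - 2.5P = 887 + 3P, so 60.5 = 5.5P and P* = 11.
Then Q* = 947.5 - 2.5(11) = 920.

P* = 11, Q* = 920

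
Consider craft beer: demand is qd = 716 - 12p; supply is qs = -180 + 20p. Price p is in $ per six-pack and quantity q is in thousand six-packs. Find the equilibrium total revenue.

The market clears where 716 - 12p = -180 + 20p. Rearranging, 32p = 896, hence p* = 28.
Then q* = 716 - 12(28) = 380.
Total revenue = p* × q* = 28 × 380 = 10640.

Total revenue = 10640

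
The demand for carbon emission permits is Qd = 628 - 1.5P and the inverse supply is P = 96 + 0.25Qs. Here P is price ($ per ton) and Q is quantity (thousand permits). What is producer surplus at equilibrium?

Producer surplus = 15488

Rewriting in direct form: Qs = -384 + 4P.
Set Qd = Qs: 628 - 1.5P = -384 + 4P, so 1012 = 5.5P and P* = 184.
Plugging P* into demand: Q* = 628 - 1.5(184) = 352.
Supply choke price (Qs = 0): P = 96. Producer surplus = ½ × (184 - 96) × 352 = 15488.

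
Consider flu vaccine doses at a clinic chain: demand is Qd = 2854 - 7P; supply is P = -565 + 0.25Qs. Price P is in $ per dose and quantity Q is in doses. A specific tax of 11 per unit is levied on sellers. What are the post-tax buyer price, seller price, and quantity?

P_b = 58, P_s = 47, Q = 2448

Inverting to quantity form: Qs = 2260 + 4P.
Sellers keep P_s = P_b - 11 per unit, so supply in terms of the buyer price is Qs = 2216 + 4P_b.
Equate demand and the shifted supply: 2854 - 7P_b = 2216 + 4P_b, giving 11P_b = 638, so P_b = 58.
So P_s = 47 and the quantity traded is Q = 2854 - 7(58) = 2448.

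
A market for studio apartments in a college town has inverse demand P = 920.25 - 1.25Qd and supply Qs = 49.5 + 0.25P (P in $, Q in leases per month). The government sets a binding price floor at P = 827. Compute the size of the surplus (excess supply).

Surplus = 181.65

In direct form, Qd = 736.2 - 0.8P.
At P = 827: Qd = 74.6 and Qs = 256.25.
Surplus = Qs - Qd = 256.25 - 74.6 = 181.65.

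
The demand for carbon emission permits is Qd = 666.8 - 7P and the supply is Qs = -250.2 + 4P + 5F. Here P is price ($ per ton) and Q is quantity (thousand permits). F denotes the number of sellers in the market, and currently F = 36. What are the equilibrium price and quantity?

P* = 67, Q* = 197.8

With F = 36, supply is Qs = -70.2 + 4P.
Set Qd = Qs: 666.8 - 7P = -70.2 + 4P, so 737 = 11P and P* = 67.
Plugging P* into demand: Q* = 666.8 - 7(67) = 197.8.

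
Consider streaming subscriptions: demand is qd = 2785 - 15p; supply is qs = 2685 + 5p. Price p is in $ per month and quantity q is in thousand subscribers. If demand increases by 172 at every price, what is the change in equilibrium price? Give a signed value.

Set qd = qs: 2785 - 15p = 2685 + 5p, so 100 = 20p and p* = 5.
Plugging p* into demand: q* = 2785 - 15(5) = 2710.
After the shift, demand is qd = 2957 - 15p.
The new intersection has 272 = 20p, i.e. p = 13.6, q = 2753.
Δp = 13.6 - 5 = 8.6.

Δp = 8.6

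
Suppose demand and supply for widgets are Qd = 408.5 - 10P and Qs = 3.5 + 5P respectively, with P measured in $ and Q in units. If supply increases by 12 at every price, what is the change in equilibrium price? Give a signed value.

ΔP = -0.8

Set Qd = Qs: 408.5 - 10P = 3.5 + 5P, so 405 = 15P and P* = 27.
From the demand curve, Q* = 408.5 - 10(27) = 138.5.
After the shift, supply is Qs = 15.5 + 5P.
The new intersection has 393 = 15P, i.e. P = 26.2, Q = 146.5.
ΔP = 26.2 - 27 = -0.8.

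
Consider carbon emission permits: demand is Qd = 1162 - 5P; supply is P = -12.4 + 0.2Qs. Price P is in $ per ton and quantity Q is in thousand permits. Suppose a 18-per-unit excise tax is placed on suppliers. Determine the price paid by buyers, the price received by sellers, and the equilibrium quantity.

P_b = 119, P_s = 101, Q = 567

Inverting to quantity form: Qs = 62 + 5P.
The tax drives a wedge P_b - P_s = 18. Substituting P_s = P_b - 18 into supply: Qs = -28 + 5P_b.
Market clearing requires 1162 - 5P_b = -28 + 5P_b; hence 1190 = 10P_b and P_b = 119.
So P_s = 101 and the quantity traded is Q = 1162 - 5(119) = 567.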